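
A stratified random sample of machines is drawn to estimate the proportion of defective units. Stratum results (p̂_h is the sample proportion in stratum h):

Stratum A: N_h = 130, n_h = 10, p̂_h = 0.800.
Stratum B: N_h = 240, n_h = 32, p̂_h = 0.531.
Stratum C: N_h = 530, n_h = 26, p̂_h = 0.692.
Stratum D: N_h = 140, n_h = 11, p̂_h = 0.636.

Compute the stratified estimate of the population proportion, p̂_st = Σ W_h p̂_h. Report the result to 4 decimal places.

N = 1040; stratum weights W_h = N_h/N.
p̂_st = Σ W_h p̂_h = (130·0.800 + 240·0.531 + 530·0.692 + 140·0.636)/1040 = 0.66081

p̂_st ≈ 0.6608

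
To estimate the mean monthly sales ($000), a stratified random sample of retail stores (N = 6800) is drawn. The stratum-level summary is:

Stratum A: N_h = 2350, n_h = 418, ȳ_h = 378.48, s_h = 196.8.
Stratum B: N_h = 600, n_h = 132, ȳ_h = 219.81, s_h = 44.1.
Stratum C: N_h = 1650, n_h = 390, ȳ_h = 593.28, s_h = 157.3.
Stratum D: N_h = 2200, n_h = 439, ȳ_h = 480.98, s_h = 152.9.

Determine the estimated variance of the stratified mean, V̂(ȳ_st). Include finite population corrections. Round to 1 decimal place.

V̂(ȳ_st) ≈ 16.5

V̂(ȳ_st) = Σ W_h² (1 − n_h/N_h) s_h²/n_h, with W_h = N_h/N and N = 6800:
  stratum A: (2350/6800)²·(1 − 418/2350)·196.8²/418 = 9.09769
  stratum B: (600/6800)²·(1 − 132/600)·44.1²/132 = 0.089471
  stratum C: (1650/6800)²·(1 − 390/1650)·157.3²/390 = 2.85253
  stratum D: (2200/6800)²·(1 − 439/2200)·152.9²/439 = 4.46185
V̂(ȳ_st) = 16.5015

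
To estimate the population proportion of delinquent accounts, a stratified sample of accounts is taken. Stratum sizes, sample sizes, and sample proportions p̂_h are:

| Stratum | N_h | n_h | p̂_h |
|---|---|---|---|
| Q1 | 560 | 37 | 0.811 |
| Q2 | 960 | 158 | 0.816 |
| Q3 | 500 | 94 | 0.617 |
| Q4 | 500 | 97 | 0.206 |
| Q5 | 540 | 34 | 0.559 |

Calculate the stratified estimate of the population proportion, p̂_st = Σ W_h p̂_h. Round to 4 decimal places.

p̂_st ≈ 0.6375

N = 3060; stratum weights W_h = N_h/N.
p̂_st = Σ W_h p̂_h = (560·0.811 + 960·0.816 + 500·0.617 + 500·0.206 + 540·0.559)/3060 = 0.63754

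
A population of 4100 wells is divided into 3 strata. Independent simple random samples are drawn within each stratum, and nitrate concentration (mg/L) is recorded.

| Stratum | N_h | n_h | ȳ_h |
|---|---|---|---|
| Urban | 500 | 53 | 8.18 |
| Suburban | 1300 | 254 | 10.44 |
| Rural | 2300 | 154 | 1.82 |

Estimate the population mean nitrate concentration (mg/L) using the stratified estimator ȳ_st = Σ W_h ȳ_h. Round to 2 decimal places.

N = Σ N_h = 4100. Stratum weights W_h = N_h/N.
ȳ_st = (500·8.18 + 1300·10.44 + 2300·1.82) / 4100 = 5.3288

ȳ_st ≈ 5.33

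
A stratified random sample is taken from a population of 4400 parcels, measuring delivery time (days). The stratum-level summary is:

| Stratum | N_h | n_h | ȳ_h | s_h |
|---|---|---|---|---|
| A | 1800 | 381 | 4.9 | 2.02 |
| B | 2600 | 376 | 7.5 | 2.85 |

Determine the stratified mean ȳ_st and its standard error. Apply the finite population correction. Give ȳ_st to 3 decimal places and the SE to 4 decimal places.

ȳ_st ≈ 6.436, SE ≈ 0.0887

ȳ_st = Σ W_h ȳ_h = (1800·4.9 + 2600·7.5)/4400 = 6.43636
V̂(ȳ_st) = Σ W_h² (1 − n_h/N_h) s_h²/n_h, with W_h = N_h/N and N = 4400:
  stratum A: (1800/4400)²·(1 − 381/1800)·2.02²/381 = 0.00141295
  stratum B: (2600/4400)²·(1 − 376/2600)·2.85²/376 = 0.00645215
V̂(ȳ_st) = 0.0078651
SE(ȳ_st) = √0.0078651 = 0.0886854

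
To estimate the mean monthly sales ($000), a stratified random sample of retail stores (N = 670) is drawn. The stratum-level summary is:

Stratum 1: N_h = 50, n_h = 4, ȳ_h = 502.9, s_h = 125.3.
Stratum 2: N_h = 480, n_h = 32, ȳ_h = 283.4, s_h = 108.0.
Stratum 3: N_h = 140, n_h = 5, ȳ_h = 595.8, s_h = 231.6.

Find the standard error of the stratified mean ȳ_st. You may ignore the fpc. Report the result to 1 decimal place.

V̂(ȳ_st) = Σ W_h² s_h²/n_h, with W_h = N_h/N and N = 670:
  stratum 1: (50/670)²·125.3²/4 = 21.8591
  stratum 2: (480/670)²·108.0²/32 = 187.081
  stratum 3: (140/670)²·231.6²/5 = 468.396
V̂(ȳ_st) = 677.337
SE(ȳ_st) = √677.337 = 26.0257

SE(ȳ_st) ≈ 26.0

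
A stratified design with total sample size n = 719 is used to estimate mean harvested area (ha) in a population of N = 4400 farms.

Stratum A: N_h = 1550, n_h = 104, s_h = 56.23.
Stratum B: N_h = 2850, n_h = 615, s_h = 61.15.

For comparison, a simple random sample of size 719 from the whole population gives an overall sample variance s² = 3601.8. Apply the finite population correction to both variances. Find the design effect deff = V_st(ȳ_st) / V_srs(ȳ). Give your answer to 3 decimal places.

V̂(ȳ_st) = Σ W_h² (1 − n_h/N_h) s_h²/n_h, with W_h = N_h/N and N = 4400:
  stratum A: (1550/4400)²·(1 − 104/1550)·56.23²/104 = 3.51963
  stratum B: (2850/4400)²·(1 − 615/2850)·61.15²/615 = 2.00048
V_st = 5.52012
V_srs = (1 − 719/4400)·3601.8/719 = 4.19087
deff = V_st / V_srs = 5.52012/4.19087 = 1.3172

deff ≈ 1.317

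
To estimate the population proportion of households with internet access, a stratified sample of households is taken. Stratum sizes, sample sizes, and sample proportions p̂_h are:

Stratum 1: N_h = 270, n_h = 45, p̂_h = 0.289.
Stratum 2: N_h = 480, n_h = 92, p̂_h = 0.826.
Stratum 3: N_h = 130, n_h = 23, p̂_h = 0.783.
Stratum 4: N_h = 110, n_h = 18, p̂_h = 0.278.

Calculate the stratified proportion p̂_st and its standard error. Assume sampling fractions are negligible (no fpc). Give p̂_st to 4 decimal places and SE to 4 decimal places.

p̂_st ≈ 0.6130, SE ≈ 0.0316

N = 990; stratum weights W_h = N_h/N.
p̂_st = Σ W_h p̂_h = (270·0.289 + 480·0.826 + 130·0.783 + 110·0.278)/990 = 0.61301
V̂(p̂_st) = Σ W_h² p̂_h(1−p̂_h)/(n_h−1):
  stratum 1: (270/990)²·0.289·0.711/44 = 0.000347354
  stratum 2: (480/990)²·0.826·0.174/91 = 0.000371279
  stratum 3: (130/990)²·0.783·0.217/22 = 0.000133173
  stratum 4: (110/990)²·0.278·0.722/17 = 0.000145763
V̂(p̂_st) = 0.000997568; SE = √V̂ = 0.0315843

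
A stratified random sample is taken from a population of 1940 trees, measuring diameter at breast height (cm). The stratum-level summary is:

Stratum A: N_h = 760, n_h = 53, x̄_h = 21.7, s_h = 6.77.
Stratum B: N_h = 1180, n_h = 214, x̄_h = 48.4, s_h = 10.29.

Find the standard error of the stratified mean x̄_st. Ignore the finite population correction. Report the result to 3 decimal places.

V̂(x̄_st) = Σ W_h² s_h²/n_h, with W_h = N_h/N and N = 1940:
  stratum A: (760/1940)²·6.77²/53 = 0.132717
  stratum B: (1180/1940)²·10.29²/214 = 0.183053
V̂(x̄_st) = 0.31577
SE(x̄_st) = √0.31577 = 0.561934

SE(x̄_st) ≈ 0.562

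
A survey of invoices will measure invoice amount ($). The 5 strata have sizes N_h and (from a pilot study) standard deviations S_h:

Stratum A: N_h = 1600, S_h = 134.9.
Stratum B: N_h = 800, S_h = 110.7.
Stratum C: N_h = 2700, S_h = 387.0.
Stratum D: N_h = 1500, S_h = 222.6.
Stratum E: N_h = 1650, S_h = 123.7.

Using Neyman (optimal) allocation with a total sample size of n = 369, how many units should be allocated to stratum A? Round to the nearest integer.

42

Neyman allocation: n_h = n · N_h S_h / Σ N_i S_i, with n = 369.
  stratum A: N_h·S_h = 1600·134.9 = 215840.00
  stratum B: N_h·S_h = 800·110.7 = 88560.00
  stratum C: N_h·S_h = 2700·387.0 = 1044900.00
  stratum D: N_h·S_h = 1500·222.6 = 333900.00
  stratum E: N_h·S_h = 1650·123.7 = 204105.00
Σ N_h S_h = 1887305.00
n for stratum A = 369·215840.00/1887305.00 = 42.200 → 42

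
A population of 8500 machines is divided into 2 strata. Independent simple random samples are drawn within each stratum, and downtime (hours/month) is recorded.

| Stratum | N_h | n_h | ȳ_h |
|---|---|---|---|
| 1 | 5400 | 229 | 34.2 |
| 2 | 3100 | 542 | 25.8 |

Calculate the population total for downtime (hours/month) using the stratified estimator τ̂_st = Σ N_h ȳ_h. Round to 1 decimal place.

τ̂_st = Σ N_h ȳ_h = 5400·34.2 + 3100·25.8 = 264660.0

τ̂_st ≈ 264660.0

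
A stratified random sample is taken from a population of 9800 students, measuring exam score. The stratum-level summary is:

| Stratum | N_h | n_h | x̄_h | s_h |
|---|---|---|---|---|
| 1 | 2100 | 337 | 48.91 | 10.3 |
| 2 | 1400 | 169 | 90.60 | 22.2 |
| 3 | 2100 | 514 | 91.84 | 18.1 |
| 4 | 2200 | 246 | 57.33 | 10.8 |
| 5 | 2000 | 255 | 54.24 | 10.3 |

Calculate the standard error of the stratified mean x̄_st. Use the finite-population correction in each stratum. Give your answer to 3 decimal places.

V̂(x̄_st) = Σ W_h² (1 − n_h/N_h) s_h²/n_h, with W_h = N_h/N and N = 9800:
  stratum 1: (2100/9800)²·(1 − 337/2100)·10.3²/337 = 0.0121357
  stratum 2: (1400/9800)²·(1 − 169/1400)·22.2²/169 = 0.0523303
  stratum 3: (2100/9800)²·(1 − 514/2100)·18.1²/514 = 0.0221037
  stratum 4: (2200/9800)²·(1 − 246/2200)·10.8²/246 = 0.021223
  stratum 5: (2000/9800)²·(1 − 255/2000)·10.3²/255 = 0.0151185
V̂(x̄_st) = 0.122911
SE(x̄_st) = √0.122911 = 0.350587

SE(x̄_st) ≈ 0.351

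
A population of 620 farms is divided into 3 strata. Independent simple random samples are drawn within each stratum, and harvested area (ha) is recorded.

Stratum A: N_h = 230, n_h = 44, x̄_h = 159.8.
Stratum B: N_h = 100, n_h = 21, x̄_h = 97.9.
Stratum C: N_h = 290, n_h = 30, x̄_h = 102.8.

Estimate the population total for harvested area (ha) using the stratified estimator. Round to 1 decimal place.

τ̂_st ≈ 76356.0

τ̂_st = Σ N_h x̄_h = 230·159.8 + 100·97.9 + 290·102.8 = 76356.0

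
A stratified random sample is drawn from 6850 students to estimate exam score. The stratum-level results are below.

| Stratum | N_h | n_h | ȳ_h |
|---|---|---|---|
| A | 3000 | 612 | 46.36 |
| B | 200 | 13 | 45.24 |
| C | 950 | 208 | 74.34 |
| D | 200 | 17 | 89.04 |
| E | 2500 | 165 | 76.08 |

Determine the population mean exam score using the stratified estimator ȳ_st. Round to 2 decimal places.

N = Σ N_h = 6850. Stratum weights W_h = N_h/N.
ȳ_st = (3000·46.36 + 200·45.24 + 950·74.34 + 200·89.04 + 2500·76.08) / 6850 = 62.3006

ȳ_st ≈ 62.30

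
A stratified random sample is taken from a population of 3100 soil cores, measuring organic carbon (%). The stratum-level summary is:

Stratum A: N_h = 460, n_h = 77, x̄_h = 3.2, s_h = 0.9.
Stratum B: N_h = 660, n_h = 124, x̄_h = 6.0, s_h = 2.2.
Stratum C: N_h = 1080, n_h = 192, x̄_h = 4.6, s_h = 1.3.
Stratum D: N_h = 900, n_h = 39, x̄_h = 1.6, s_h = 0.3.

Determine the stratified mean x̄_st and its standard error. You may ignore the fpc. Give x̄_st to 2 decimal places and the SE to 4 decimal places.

x̄_st ≈ 3.82, SE ≈ 0.0571

x̄_st = Σ W_h x̄_h = (460·3.2 + 660·6.0 + 1080·4.6 + 900·1.6)/3100 = 3.81935
V̂(x̄_st) = Σ W_h² s_h²/n_h, with W_h = N_h/N and N = 3100:
  stratum A: (460/3100)²·0.9²/77 = 0.000231626
  stratum B: (660/3100)²·2.2²/124 = 0.00176925
  stratum C: (1080/3100)²·1.3²/192 = 0.00106834
  stratum D: (900/3100)²·0.3²/39 = 0.000194509
V̂(x̄_st) = 0.00326372
SE(x̄_st) = √0.00326372 = 0.057129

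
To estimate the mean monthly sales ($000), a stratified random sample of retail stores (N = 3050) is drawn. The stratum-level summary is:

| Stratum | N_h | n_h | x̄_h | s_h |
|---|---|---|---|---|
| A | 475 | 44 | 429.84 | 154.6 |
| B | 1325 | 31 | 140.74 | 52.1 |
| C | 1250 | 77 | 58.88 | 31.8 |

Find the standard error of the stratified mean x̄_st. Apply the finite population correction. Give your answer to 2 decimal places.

V̂(x̄_st) = Σ W_h² (1 − n_h/N_h) s_h²/n_h, with W_h = N_h/N and N = 3050:
  stratum A: (475/3050)²·(1 − 44/475)·154.6²/44 = 11.9547
  stratum B: (1325/3050)²·(1 − 31/1325)·52.1²/31 = 16.1385
  stratum C: (1250/3050)²·(1 − 77/1250)·31.8²/77 = 2.07001
V̂(x̄_st) = 30.1632
SE(x̄_st) = √30.1632 = 5.4921

SE(x̄_st) ≈ 5.49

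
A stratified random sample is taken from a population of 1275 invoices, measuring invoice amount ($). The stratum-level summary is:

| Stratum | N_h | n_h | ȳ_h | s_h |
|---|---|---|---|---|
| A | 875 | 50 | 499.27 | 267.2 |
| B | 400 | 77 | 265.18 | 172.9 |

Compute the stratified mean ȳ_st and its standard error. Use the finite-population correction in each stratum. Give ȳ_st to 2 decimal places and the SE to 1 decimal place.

ȳ_st ≈ 425.83, SE ≈ 25.8

ȳ_st = Σ W_h ȳ_h = (875·499.27 + 400·265.18)/1275 = 425.83000
V̂(ȳ_st) = Σ W_h² (1 − n_h/N_h) s_h²/n_h, with W_h = N_h/N and N = 1275:
  stratum A: (875/1275)²·(1 − 50/875)·267.2²/50 = 634.081
  stratum B: (400/1275)²·(1 − 77/400)·172.9²/77 = 30.8561
V̂(ȳ_st) = 664.937
SE(ȳ_st) = √664.937 = 25.7864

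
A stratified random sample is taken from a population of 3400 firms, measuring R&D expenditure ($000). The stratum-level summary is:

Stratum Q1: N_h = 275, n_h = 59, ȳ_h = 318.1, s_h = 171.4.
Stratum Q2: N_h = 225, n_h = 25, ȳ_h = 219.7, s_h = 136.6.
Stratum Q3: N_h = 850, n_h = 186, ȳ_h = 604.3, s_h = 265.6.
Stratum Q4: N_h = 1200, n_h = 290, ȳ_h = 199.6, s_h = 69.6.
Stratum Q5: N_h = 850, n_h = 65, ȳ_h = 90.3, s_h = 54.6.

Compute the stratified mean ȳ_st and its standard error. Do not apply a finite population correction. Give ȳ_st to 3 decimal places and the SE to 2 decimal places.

ȳ_st = Σ W_h ȳ_h = (275·318.1 + 225·219.7 + 850·604.3 + 1200·199.6 + 850·90.3)/3400 = 284.36471
V̂(ȳ_st) = Σ W_h² s_h²/n_h, with W_h = N_h/N and N = 3400:
  stratum Q1: (275/3400)²·171.4²/59 = 3.25745
  stratum Q2: (225/3400)²·136.6²/25 = 3.26865
  stratum Q3: (850/3400)²·265.6²/186 = 23.7041
  stratum Q4: (1200/3400)²·69.6²/290 = 2.08078
  stratum Q5: (850/3400)²·54.6²/65 = 2.8665
V̂(ȳ_st) = 35.1775
SE(ȳ_st) = √35.1775 = 5.93106

ȳ_st ≈ 284.365, SE ≈ 5.93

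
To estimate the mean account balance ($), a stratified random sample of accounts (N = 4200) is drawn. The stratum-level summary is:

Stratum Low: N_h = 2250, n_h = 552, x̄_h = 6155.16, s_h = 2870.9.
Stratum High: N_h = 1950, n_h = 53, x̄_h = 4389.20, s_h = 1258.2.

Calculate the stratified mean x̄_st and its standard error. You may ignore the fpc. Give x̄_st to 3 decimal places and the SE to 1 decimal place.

x̄_st = Σ W_h x̄_h = (2250·6155.16 + 1950·4389.20)/4200 = 5335.25000
V̂(x̄_st) = Σ W_h² s_h²/n_h, with W_h = N_h/N and N = 4200:
  stratum Low: (2250/4200)²·2870.9²/552 = 4285.13
  stratum High: (1950/4200)²·1258.2²/53 = 6438.64
V̂(x̄_st) = 10723.8
SE(x̄_st) = √10723.8 = 103.556

x̄_st ≈ 5335.250, SE ≈ 103.6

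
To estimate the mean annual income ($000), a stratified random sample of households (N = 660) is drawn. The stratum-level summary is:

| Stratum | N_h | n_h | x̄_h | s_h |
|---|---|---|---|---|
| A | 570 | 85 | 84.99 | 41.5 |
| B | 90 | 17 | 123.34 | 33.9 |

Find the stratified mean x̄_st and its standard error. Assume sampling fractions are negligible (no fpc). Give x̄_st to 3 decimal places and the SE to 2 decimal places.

x̄_st ≈ 90.220, SE ≈ 4.05

x̄_st = Σ W_h x̄_h = (570·84.99 + 90·123.34)/660 = 90.21955
V̂(x̄_st) = Σ W_h² s_h²/n_h, with W_h = N_h/N and N = 660:
  stratum A: (570/660)²·41.5²/85 = 15.1126
  stratum B: (90/660)²·33.9²/17 = 1.25704
V̂(x̄_st) = 16.3696
SE(x̄_st) = √16.3696 = 4.04594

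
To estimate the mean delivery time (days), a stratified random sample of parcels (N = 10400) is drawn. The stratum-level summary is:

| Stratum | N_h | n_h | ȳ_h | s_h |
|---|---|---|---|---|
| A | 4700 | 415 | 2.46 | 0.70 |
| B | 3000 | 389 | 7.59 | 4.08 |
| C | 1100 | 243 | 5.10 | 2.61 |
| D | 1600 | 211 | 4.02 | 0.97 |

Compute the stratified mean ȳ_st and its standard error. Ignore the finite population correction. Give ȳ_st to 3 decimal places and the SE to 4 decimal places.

ȳ_st = Σ W_h ȳ_h = (4700·2.46 + 3000·7.59 + 1100·5.10 + 1600·4.02)/10400 = 4.45904
V̂(ȳ_st) = Σ W_h² s_h²/n_h, with W_h = N_h/N and N = 10400:
  stratum A: (4700/10400)²·0.70²/415 = 0.000241144
  stratum B: (3000/10400)²·4.08²/389 = 0.00356079
  stratum C: (1100/10400)²·2.61²/243 = 0.000313613
  stratum D: (1600/10400)²·0.97²/211 = 0.000105544
V̂(ȳ_st) = 0.00422109
SE(ȳ_st) = √0.00422109 = 0.0649699

ȳ_st ≈ 4.459, SE ≈ 0.0650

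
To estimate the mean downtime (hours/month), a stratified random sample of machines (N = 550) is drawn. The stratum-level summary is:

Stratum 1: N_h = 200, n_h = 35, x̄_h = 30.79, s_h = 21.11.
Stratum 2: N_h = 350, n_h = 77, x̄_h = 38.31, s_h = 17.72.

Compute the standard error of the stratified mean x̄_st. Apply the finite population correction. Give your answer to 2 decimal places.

V̂(x̄_st) = Σ W_h² (1 − n_h/N_h) s_h²/n_h, with W_h = N_h/N and N = 550:
  stratum 1: (200/550)²·(1 − 35/200)·21.11²/35 = 1.38898
  stratum 2: (350/550)²·(1 − 77/350)·17.72²/77 = 1.28808
V̂(x̄_st) = 2.67706
SE(x̄_st) = √2.67706 = 1.63617

SE(x̄_st) ≈ 1.64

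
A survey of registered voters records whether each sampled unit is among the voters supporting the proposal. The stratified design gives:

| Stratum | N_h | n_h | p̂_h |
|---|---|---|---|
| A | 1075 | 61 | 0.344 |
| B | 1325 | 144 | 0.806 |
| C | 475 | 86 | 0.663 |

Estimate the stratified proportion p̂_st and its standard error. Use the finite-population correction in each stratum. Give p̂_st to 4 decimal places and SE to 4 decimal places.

p̂_st ≈ 0.6096, SE ≈ 0.0276

N = 2875; stratum weights W_h = N_h/N.
p̂_st = Σ W_h p̂_h = (1075·0.344 + 1325·0.806 + 475·0.663)/2875 = 0.60963
V̂(p̂_st) = Σ W_h² (1 − n_h/N_h) p̂_h(1−p̂_h)/(n_h−1):
  stratum A: (1075/2875)²·(1 − 61/1075)·0.344·0.656/60 = 0.000496
  stratum B: (1325/2875)²·(1 − 144/1325)·0.806·0.194/143 = 0.00020701
  stratum C: (475/2875)²·(1 − 86/475)·0.663·0.337/85 = 5.87614e-05
V̂(p̂_st) = 0.000761771; SE = √V̂ = 0.0276002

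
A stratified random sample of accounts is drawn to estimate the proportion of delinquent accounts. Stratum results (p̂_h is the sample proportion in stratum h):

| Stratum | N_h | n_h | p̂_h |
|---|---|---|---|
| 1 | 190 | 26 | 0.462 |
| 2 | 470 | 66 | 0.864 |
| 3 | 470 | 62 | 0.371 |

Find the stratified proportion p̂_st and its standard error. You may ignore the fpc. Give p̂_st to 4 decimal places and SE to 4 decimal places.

p̂_st ≈ 0.5914, SE ≈ 0.0354

N = 1130; stratum weights W_h = N_h/N.
p̂_st = Σ W_h p̂_h = (190·0.462 + 470·0.864 + 470·0.371)/1130 = 0.59135
V̂(p̂_st) = Σ W_h² p̂_h(1−p̂_h)/(n_h−1):
  stratum 1: (190/1130)²·0.462·0.538/25 = 0.000281083
  stratum 2: (470/1130)²·0.864·0.136/65 = 0.000312736
  stratum 3: (470/1130)²·0.371·0.629/61 = 0.00066181
V̂(p̂_st) = 0.00125563; SE = √V̂ = 0.0354349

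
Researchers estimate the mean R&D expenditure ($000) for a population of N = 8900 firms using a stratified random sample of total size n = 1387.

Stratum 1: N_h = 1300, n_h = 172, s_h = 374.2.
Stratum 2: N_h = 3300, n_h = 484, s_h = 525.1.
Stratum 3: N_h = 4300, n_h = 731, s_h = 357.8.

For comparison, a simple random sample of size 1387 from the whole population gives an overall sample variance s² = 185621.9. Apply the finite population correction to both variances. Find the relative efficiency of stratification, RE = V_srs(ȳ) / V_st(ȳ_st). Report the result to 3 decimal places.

RE ≈ 0.975

V̂(ȳ_st) = Σ W_h² (1 − n_h/N_h) s_h²/n_h, with W_h = N_h/N and N = 8900:
  stratum 1: (1300/8900)²·(1 − 172/1300)·374.2²/172 = 15.0713
  stratum 2: (3300/8900)²·(1 − 484/3300)·525.1²/484 = 66.8352
  stratum 3: (4300/8900)²·(1 − 731/4300)·357.8²/731 = 33.9311
V_st = 115.838
V_srs = (1 − 1387/8900)·185621.9/1387 = 112.973
Relative efficiency = V_srs / V_st = 112.973/115.838 = 0.9753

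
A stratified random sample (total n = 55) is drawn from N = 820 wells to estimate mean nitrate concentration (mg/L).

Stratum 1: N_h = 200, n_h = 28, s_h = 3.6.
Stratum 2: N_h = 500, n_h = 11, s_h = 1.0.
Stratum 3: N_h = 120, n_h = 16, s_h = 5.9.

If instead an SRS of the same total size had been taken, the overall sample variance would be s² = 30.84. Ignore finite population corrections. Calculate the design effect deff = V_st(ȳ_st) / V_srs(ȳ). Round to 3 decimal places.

V̂(ȳ_st) = Σ W_h² s_h²/n_h, with W_h = N_h/N and N = 820:
  stratum 1: (200/820)²·3.6²/28 = 0.0275346
  stratum 2: (500/820)²·1.0²/11 = 0.0338002
  stratum 3: (120/820)²·5.9²/16 = 0.0465928
V_st = 0.107928
V_srs = s²/n = 30.84/55 = 0.560727
deff = V_st / V_srs = 0.107928/0.560727 = 0.1925

deff ≈ 0.192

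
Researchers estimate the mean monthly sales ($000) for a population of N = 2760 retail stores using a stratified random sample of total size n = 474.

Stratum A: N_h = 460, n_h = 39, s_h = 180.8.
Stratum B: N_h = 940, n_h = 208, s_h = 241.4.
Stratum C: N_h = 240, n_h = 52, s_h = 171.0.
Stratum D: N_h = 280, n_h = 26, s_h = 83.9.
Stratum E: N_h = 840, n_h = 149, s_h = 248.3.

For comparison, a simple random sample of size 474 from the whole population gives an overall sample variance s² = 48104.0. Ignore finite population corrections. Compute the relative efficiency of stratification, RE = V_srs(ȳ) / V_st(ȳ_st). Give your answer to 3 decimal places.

V̂(ȳ_st) = Σ W_h² s_h²/n_h, with W_h = N_h/N and N = 2760:
  stratum A: (460/2760)²·180.8²/39 = 23.2825
  stratum B: (940/2760)²·241.4²/208 = 32.4974
  stratum C: (240/2760)²·171.0²/52 = 4.252
  stratum D: (280/2760)²·83.9²/26 = 2.78643
  stratum E: (840/2760)²·248.3²/149 = 38.3272
V_st = 101.146
V_srs = s²/n = 48104.0/474 = 101.485
Relative efficiency = V_srs / V_st = 101.485/101.146 = 1.0034

RE ≈ 1.003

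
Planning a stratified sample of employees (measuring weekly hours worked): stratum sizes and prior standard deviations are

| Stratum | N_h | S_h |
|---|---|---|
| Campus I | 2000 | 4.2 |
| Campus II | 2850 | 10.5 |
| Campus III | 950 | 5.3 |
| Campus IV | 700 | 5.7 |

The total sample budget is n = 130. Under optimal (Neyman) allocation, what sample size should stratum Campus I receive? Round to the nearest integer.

Neyman allocation: n_h = n · N_h S_h / Σ N_i S_i, with n = 130.
  stratum Campus I: N_h·S_h = 2000·4.2 = 8400.00
  stratum Campus II: N_h·S_h = 2850·10.5 = 29925.00
  stratum Campus III: N_h·S_h = 950·5.3 = 5035.00
  stratum Campus IV: N_h·S_h = 700·5.7 = 3990.00
Σ N_h S_h = 47350.00
n for stratum Campus I = 130·8400.00/47350.00 = 23.062 → 23

23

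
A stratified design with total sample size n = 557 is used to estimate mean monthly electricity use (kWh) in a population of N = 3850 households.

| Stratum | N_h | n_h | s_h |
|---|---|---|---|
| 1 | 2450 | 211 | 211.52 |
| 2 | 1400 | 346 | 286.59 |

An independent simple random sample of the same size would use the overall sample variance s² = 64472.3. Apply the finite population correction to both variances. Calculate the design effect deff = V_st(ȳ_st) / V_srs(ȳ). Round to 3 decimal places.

V̂(ȳ_st) = Σ W_h² (1 − n_h/N_h) s_h²/n_h, with W_h = N_h/N and N = 3850:
  stratum 1: (2450/3850)²·(1 − 211/2450)·211.52²/211 = 78.4728
  stratum 2: (1400/3850)²·(1 − 346/1400)·286.59²/346 = 23.6316
V_st = 102.104
V_srs = (1 − 557/3850)·64472.3/557 = 99.0031
deff = V_st / V_srs = 102.104/99.0031 = 1.0313

deff ≈ 1.031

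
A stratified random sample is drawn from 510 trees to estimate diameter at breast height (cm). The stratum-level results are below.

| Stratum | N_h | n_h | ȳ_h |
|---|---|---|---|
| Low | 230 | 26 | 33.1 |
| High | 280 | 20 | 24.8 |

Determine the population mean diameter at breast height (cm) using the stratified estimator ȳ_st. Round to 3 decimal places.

N = Σ N_h = 510. Stratum weights W_h = N_h/N.
ȳ_st = (230·33.1 + 280·24.8) / 510 = 28.54314

ȳ_st ≈ 28.543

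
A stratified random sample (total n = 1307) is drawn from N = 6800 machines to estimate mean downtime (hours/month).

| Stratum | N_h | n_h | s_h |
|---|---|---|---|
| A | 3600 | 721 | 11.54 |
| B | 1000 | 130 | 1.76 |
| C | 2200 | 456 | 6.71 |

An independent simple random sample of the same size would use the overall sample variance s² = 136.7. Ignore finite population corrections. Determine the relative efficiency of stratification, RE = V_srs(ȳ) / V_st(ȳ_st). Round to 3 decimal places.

V̂(ȳ_st) = Σ W_h² s_h²/n_h, with W_h = N_h/N and N = 6800:
  stratum A: (3600/6800)²·11.54²/721 = 0.0517683
  stratum B: (1000/6800)²·1.76²/130 = 0.000515305
  stratum C: (2200/6800)²·6.71²/456 = 0.0103349
V_st = 0.0626185
V_srs = s²/n = 136.7/1307 = 0.104591
Relative efficiency = V_srs / V_st = 0.104591/0.0626185 = 1.6703

RE ≈ 1.670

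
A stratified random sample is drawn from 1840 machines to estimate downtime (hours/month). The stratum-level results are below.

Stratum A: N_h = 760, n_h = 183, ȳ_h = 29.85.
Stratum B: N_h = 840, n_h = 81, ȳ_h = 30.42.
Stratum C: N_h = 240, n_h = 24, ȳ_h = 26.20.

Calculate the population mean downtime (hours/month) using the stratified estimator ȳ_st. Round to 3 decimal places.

N = Σ N_h = 1840. Stratum weights W_h = N_h/N.
ȳ_st = (760·29.85 + 840·30.42 + 240·26.20) / 1840 = 29.63413

ȳ_st ≈ 29.634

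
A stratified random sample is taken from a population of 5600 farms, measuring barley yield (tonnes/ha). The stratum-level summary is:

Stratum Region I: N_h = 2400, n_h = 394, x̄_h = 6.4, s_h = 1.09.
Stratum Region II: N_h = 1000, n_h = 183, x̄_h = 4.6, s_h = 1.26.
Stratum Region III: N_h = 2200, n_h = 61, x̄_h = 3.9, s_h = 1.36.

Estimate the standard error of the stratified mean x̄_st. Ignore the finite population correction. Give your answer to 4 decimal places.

V̂(x̄_st) = Σ W_h² s_h²/n_h, with W_h = N_h/N and N = 5600:
  stratum Region I: (2400/5600)²·1.09²/394 = 0.000553864
  stratum Region II: (1000/5600)²·1.26²/183 = 0.000276639
  stratum Region III: (2200/5600)²·1.36²/61 = 0.00467969
V̂(x̄_st) = 0.0055102
SE(x̄_st) = √0.0055102 = 0.0742307

SE(x̄_st) ≈ 0.0742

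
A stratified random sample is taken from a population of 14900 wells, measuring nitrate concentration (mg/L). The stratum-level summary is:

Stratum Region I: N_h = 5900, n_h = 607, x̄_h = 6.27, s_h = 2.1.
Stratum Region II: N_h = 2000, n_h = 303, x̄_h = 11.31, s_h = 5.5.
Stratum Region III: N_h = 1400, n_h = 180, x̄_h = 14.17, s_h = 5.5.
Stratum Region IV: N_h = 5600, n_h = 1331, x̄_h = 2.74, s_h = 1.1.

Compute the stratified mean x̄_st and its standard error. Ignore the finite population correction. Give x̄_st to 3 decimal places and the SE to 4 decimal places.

x̄_st ≈ 6.362, SE ≈ 0.0675

x̄_st = Σ W_h x̄_h = (5900·6.27 + 2000·11.31 + 1400·14.17 + 5600·2.74)/14900 = 6.36208
V̂(x̄_st) = Σ W_h² s_h²/n_h, with W_h = N_h/N and N = 14900:
  stratum Region I: (5900/14900)²·2.1²/607 = 0.00113915
  stratum Region II: (2000/14900)²·5.5²/303 = 0.00179875
  stratum Region III: (1400/14900)²·5.5²/180 = 0.00148367
  stratum Region IV: (5600/14900)²·1.1²/1331 = 0.000128414
V̂(x̄_st) = 0.00454998
SE(x̄_st) = √0.00454998 = 0.0674535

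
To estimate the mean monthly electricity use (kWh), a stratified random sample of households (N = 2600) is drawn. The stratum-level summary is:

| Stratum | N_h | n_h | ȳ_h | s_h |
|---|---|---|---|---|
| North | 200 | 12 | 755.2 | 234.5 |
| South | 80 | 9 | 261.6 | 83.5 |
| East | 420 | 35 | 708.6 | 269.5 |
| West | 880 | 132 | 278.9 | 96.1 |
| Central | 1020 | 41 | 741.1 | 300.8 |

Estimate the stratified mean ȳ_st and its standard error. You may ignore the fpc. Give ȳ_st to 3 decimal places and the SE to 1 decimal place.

ȳ_st = Σ W_h ȳ_h = (200·755.2 + 80·261.6 + 420·708.6 + 880·278.9 + 1020·741.1)/2600 = 565.74385
V̂(ȳ_st) = Σ W_h² s_h²/n_h, with W_h = N_h/N and N = 2600:
  stratum North: (200/2600)²·234.5²/12 = 27.1155
  stratum South: (80/2600)²·83.5²/9 = 0.733439
  stratum East: (420/2600)²·269.5²/35 = 54.1504
  stratum West: (880/2600)²·96.1²/132 = 8.01478
  stratum Central: (1020/2600)²·300.8²/41 = 339.645
V̂(ȳ_st) = 429.659
SE(ȳ_st) = √429.659 = 20.7282

ȳ_st ≈ 565.744, SE ≈ 20.7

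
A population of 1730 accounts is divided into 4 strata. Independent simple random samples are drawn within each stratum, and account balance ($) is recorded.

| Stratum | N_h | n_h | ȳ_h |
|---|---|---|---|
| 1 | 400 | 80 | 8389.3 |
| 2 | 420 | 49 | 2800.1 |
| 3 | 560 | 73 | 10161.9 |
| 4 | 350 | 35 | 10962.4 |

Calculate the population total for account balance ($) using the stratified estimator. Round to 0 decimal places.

τ̂_st ≈ 14059266

τ̂_st = Σ N_h ȳ_h = 400·8389.3 + 420·2800.1 + 560·10161.9 + 350·10962.4 = 14059266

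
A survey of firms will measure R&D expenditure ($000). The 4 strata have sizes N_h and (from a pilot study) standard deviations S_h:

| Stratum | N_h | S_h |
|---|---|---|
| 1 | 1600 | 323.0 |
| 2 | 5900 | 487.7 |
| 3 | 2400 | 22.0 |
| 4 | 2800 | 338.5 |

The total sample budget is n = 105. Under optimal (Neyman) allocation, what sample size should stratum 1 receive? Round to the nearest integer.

12

Neyman allocation: n_h = n · N_h S_h / Σ N_i S_i, with n = 105.
  stratum 1: N_h·S_h = 1600·323.0 = 516800.00
  stratum 2: N_h·S_h = 5900·487.7 = 2877430.00
  stratum 3: N_h·S_h = 2400·22.0 = 52800.00
  stratum 4: N_h·S_h = 2800·338.5 = 947800.00
Σ N_h S_h = 4394830.00
n for stratum 1 = 105·516800.00/4394830.00 = 12.347 → 12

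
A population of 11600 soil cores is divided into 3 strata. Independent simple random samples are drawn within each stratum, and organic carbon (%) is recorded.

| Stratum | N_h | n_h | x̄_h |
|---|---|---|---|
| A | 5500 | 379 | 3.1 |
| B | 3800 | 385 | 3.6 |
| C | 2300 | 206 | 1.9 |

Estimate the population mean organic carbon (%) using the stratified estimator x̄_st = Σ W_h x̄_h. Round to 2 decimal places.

x̄_st ≈ 3.03

N = Σ N_h = 11600. Stratum weights W_h = N_h/N.
x̄_st = (5500·3.1 + 3800·3.6 + 2300·1.9) / 11600 = 3.0259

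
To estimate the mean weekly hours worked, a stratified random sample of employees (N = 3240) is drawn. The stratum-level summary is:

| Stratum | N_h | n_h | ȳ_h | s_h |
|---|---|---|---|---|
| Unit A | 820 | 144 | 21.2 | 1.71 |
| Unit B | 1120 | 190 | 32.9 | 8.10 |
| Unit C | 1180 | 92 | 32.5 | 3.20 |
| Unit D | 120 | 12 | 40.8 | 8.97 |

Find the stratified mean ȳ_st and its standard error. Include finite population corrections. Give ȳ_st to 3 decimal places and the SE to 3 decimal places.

ȳ_st ≈ 30.086, SE ≈ 0.239

ȳ_st = Σ W_h ȳ_h = (820·21.2 + 1120·32.9 + 1180·32.5 + 120·40.8)/3240 = 30.08580
V̂(ȳ_st) = Σ W_h² (1 − n_h/N_h) s_h²/n_h, with W_h = N_h/N and N = 3240:
  stratum Unit A: (820/3240)²·(1 − 144/820)·1.71²/144 = 0.00107226
  stratum Unit B: (1120/3240)²·(1 − 190/1120)·8.10²/190 = 0.0342632
  stratum Unit C: (1180/3240)²·(1 − 92/1180)·3.20²/92 = 0.0136123
  stratum Unit D: (120/3240)²·(1 − 12/120)·8.97²/12 = 0.00827787
V̂(ȳ_st) = 0.0572256
SE(ȳ_st) = √0.0572256 = 0.239219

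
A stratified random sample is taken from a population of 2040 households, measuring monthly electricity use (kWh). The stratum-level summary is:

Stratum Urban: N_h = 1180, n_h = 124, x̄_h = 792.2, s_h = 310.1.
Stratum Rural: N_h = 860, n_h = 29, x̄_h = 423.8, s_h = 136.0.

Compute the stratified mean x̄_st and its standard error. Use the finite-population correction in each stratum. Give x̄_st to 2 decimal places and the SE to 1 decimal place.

x̄_st ≈ 636.89, SE ≈ 18.5

x̄_st = Σ W_h x̄_h = (1180·792.2 + 860·423.8)/2040 = 636.89412
V̂(x̄_st) = Σ W_h² (1 − n_h/N_h) s_h²/n_h, with W_h = N_h/N and N = 2040:
  stratum Urban: (1180/2040)²·(1 − 124/1180)·310.1²/124 = 232.203
  stratum Rural: (860/2040)²·(1 − 29/860)·136.0²/29 = 109.526
V̂(x̄_st) = 341.729
SE(x̄_st) = √341.729 = 18.4859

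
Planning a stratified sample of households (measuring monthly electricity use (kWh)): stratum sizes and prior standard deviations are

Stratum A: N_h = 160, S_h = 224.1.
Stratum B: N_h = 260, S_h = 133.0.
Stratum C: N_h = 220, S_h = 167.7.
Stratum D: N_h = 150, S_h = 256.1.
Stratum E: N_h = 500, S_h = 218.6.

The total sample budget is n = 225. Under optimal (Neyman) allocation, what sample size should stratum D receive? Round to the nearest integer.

34

Neyman allocation: n_h = n · N_h S_h / Σ N_i S_i, with n = 225.
  stratum A: N_h·S_h = 160·224.1 = 35856.00
  stratum B: N_h·S_h = 260·133.0 = 34580.00
  stratum C: N_h·S_h = 220·167.7 = 36894.00
  stratum D: N_h·S_h = 150·256.1 = 38415.00
  stratum E: N_h·S_h = 500·218.6 = 109300.00
Σ N_h S_h = 255045.00
n for stratum D = 225·38415.00/255045.00 = 33.890 → 34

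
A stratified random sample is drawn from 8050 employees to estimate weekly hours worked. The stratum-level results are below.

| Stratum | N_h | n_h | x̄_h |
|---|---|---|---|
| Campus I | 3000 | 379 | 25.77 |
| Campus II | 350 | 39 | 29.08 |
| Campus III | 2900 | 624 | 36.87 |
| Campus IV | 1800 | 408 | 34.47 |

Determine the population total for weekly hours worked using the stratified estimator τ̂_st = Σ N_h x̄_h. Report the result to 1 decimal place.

τ̂_st = Σ N_h x̄_h = 3000·25.77 + 350·29.08 + 2900·36.87 + 1800·34.47 = 256457.0

τ̂_st ≈ 256457.0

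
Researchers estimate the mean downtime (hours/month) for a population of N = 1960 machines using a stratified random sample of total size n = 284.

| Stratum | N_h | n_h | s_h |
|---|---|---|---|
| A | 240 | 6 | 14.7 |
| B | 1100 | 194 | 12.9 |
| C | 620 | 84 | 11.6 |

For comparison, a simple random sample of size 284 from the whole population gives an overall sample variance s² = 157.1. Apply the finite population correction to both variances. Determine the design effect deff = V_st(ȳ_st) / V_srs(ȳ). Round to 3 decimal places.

V̂(ȳ_st) = Σ W_h² (1 − n_h/N_h) s_h²/n_h, with W_h = N_h/N and N = 1960:
  stratum A: (240/1960)²·(1 − 6/240)·14.7²/6 = 0.5265
  stratum B: (1100/1960)²·(1 − 194/1100)·12.9²/194 = 0.222529
  stratum C: (620/1960)²·(1 − 84/620)·11.6²/84 = 0.138574
V_st = 0.887603
V_srs = (1 − 284/1960)·157.1/284 = 0.473016
deff = V_st / V_srs = 0.887603/0.473016 = 1.8765

deff ≈ 1.876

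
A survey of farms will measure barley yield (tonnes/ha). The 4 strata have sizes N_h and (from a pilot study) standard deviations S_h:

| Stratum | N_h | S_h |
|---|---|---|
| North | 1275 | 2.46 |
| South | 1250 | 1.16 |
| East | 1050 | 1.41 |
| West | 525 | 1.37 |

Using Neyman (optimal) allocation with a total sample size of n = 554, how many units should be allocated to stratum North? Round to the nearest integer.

256

Neyman allocation: n_h = n · N_h S_h / Σ N_i S_i, with n = 554.
  stratum North: N_h·S_h = 1275·2.46 = 3136.50
  stratum South: N_h·S_h = 1250·1.16 = 1450.00
  stratum East: N_h·S_h = 1050·1.41 = 1480.50
  stratum West: N_h·S_h = 525·1.37 = 719.25
Σ N_h S_h = 6786.25
n for stratum North = 554·3136.50/6786.25 = 256.050 → 256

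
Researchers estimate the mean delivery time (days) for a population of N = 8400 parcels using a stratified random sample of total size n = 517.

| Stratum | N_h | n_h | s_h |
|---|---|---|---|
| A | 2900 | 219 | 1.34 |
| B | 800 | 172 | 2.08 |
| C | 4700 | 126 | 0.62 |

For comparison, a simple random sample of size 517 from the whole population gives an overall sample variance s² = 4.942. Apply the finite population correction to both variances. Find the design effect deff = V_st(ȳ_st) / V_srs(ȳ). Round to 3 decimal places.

V̂(ȳ_st) = Σ W_h² (1 − n_h/N_h) s_h²/n_h, with W_h = N_h/N and N = 8400:
  stratum A: (2900/8400)²·(1 − 219/2900)·1.34²/219 = 0.000903445
  stratum B: (800/8400)²·(1 − 172/800)·2.08²/172 = 0.000179097
  stratum C: (4700/8400)²·(1 − 126/4700)·0.62²/126 = 0.000929498
V_st = 0.00201204
V_srs = (1 − 517/8400)·4.942/517 = 0.00897066
deff = V_st / V_srs = 0.00201204/0.00897066 = 0.2243

deff ≈ 0.224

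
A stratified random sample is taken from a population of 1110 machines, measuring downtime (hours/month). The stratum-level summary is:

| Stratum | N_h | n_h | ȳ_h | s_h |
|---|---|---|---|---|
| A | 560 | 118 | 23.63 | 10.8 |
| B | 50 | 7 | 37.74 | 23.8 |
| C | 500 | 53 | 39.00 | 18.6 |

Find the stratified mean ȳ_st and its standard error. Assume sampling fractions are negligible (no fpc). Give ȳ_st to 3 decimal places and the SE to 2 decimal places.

ȳ_st ≈ 31.189, SE ≈ 1.32

ȳ_st = Σ W_h ȳ_h = (560·23.63 + 50·37.74 + 500·39.00)/1110 = 31.18901
V̂(ȳ_st) = Σ W_h² s_h²/n_h, with W_h = N_h/N and N = 1110:
  stratum A: (560/1110)²·10.8²/118 = 0.251591
  stratum B: (50/1110)²·23.8²/7 = 0.164191
  stratum C: (500/1110)²·18.6²/53 = 1.32448
V̂(ȳ_st) = 1.74026
SE(ȳ_st) = √1.74026 = 1.31919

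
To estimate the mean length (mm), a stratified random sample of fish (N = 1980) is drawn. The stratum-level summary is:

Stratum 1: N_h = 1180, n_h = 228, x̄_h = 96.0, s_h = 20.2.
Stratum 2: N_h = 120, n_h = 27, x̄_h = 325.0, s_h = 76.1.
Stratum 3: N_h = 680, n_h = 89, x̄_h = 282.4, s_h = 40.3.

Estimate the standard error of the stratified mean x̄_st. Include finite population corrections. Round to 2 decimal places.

V̂(x̄_st) = Σ W_h² (1 − n_h/N_h) s_h²/n_h, with W_h = N_h/N and N = 1980:
  stratum 1: (1180/1980)²·(1 − 228/1180)·20.2²/228 = 0.51281
  stratum 2: (120/1980)²·(1 − 27/120)·76.1²/27 = 0.610575
  stratum 3: (680/1980)²·(1 − 89/680)·40.3²/89 = 1.87062
V̂(x̄_st) = 2.99401
SE(x̄_st) = √2.99401 = 1.73032

SE(x̄_st) ≈ 1.73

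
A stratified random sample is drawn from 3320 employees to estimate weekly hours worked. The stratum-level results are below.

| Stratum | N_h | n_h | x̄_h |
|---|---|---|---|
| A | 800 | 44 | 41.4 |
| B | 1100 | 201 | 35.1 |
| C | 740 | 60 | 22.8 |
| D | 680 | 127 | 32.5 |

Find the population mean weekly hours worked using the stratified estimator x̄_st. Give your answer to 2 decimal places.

N = Σ N_h = 3320. Stratum weights W_h = N_h/N.
x̄_st = (800·41.4 + 1100·35.1 + 740·22.8 + 680·32.5) / 3320 = 33.3440

x̄_st ≈ 33.34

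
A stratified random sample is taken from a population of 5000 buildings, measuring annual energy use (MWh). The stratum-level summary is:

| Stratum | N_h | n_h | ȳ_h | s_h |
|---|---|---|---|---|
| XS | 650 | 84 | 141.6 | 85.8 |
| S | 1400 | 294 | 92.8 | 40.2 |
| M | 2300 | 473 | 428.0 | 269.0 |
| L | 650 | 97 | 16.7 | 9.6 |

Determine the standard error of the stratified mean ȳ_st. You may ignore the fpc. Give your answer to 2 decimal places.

SE(ȳ_st) ≈ 5.86

V̂(ȳ_st) = Σ W_h² s_h²/n_h, with W_h = N_h/N and N = 5000:
  stratum XS: (650/5000)²·85.8²/84 = 1.48109
  stratum S: (1400/5000)²·40.2²/294 = 0.430944
  stratum M: (2300/5000)²·269.0²/473 = 32.3712
  stratum L: (650/5000)²·9.6²/97 = 0.0160567
V̂(ȳ_st) = 34.2993
SE(ȳ_st) = √34.2993 = 5.85656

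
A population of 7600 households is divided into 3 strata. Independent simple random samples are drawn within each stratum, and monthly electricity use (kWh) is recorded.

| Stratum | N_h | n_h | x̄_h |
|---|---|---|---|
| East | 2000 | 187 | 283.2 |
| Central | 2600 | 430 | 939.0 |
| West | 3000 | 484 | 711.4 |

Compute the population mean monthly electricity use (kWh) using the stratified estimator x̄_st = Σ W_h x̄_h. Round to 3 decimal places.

x̄_st ≈ 676.579

N = Σ N_h = 7600. Stratum weights W_h = N_h/N.
x̄_st = (2000·283.2 + 2600·939.0 + 3000·711.4) / 7600 = 676.57895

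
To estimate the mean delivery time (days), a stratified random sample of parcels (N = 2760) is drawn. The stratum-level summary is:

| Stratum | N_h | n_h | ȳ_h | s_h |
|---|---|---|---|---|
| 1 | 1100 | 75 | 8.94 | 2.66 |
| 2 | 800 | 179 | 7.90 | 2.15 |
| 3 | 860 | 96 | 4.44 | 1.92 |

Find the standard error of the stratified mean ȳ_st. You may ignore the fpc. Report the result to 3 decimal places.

V̂(ȳ_st) = Σ W_h² s_h²/n_h, with W_h = N_h/N and N = 2760:
  stratum 1: (1100/2760)²·2.66²/75 = 0.0149854
  stratum 2: (800/2760)²·2.15²/179 = 0.00216963
  stratum 3: (860/2760)²·1.92²/96 = 0.00372829
V̂(ȳ_st) = 0.0208834
SE(ȳ_st) = √0.0208834 = 0.144511

SE(ȳ_st) ≈ 0.145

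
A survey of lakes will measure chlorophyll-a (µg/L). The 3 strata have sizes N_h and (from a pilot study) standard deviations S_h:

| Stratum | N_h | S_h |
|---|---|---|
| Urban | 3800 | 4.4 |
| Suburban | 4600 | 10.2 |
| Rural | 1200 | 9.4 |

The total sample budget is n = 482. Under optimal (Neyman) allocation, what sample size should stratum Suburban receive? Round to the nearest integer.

Neyman allocation: n_h = n · N_h S_h / Σ N_i S_i, with n = 482.
  stratum Urban: N_h·S_h = 3800·4.4 = 16720.00
  stratum Suburban: N_h·S_h = 4600·10.2 = 46920.00
  stratum Rural: N_h·S_h = 1200·9.4 = 11280.00
Σ N_h S_h = 74920.00
n for stratum Suburban = 482·46920.00/74920.00 = 301.861 → 302

302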